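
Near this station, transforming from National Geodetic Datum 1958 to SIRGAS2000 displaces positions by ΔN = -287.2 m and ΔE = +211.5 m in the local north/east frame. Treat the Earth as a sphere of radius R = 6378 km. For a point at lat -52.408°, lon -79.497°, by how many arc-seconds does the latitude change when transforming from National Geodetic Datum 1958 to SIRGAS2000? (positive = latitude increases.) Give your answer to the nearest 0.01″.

On a sphere of radius R, 1 rad of latitude = R, so Δφ = ΔN / R = -287.2 / 6378000 = -4.5030e-05 rad = -9.288″.

Δφ = -9.29″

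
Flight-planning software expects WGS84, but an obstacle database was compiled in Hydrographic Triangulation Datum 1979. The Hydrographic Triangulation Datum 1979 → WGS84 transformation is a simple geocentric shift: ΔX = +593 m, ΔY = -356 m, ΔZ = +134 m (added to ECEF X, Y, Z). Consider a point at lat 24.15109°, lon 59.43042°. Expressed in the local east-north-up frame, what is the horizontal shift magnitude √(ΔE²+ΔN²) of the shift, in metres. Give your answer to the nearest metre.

703 m

The local east axis at (φ, λ) is (−sin λ, cos λ, 0), so ΔE = −sin(59.43042°)·593 + cos(59.43042°)·(-356) = -691.64 m.
The local north axis is (−sin φ cos λ, −sin φ sin λ, cos φ), giving ΔN = -123.394 + 125.411 + 122.271 = 124.29 m.
Horizontal magnitude = √(ΔE² + ΔN²) = √((-691.64)² + 124.29²) = 702.71 m.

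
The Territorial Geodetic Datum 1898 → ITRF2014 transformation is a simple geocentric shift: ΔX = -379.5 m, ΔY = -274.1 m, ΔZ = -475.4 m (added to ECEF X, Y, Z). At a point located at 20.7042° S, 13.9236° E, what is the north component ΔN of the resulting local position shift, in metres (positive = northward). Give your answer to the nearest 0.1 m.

At φ = -20.7042°, λ = 13.9236°: sin φ = -0.353543, cos φ = 0.935418, sin λ = 0.240628, cos λ = 0.970617.
ΔN = −sin φ cos λ·ΔX − sin φ sin λ·ΔY + cos φ·ΔZ = −(-0.353543)(0.970617)(-379.5) − (-0.353543)(0.240628)(-274.1) + (0.935418)(-475.4) = -598.24 m.

ΔN = -598.2 m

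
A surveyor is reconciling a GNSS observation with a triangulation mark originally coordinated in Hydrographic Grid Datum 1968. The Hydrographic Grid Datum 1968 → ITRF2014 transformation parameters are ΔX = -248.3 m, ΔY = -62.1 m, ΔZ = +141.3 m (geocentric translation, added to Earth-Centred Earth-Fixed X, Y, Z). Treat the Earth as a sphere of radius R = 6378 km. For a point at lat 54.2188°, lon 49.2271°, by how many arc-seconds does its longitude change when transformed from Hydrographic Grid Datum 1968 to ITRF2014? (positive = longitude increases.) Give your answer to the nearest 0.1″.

sin φ = 0.811256, cos φ = 0.584692, sin λ = 0.757304, cos λ = 0.653062.
East component: ΔE = −sin λ·ΔX + cos λ·ΔY = −(0.757304)(-248.3) + (0.653062)(-62.1) = 147.48 m.
1° of latitude spans πR/180 = 111317 m; at latitude φ, 1° of longitude spans that × cos φ = 65086.2 m, so Δλ = 147.48 / 65086.2 × 3600 = 8.157″.

Δλ = 8.2″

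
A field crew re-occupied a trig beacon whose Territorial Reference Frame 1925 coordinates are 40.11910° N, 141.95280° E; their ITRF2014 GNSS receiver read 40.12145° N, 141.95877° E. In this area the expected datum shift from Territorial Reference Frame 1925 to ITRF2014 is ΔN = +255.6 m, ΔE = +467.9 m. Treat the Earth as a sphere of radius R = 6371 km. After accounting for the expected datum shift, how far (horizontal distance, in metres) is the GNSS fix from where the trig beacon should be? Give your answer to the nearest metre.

Observed coordinate differences: Δφ = +0.00235°, Δλ = +0.00597°.
Converting to metres (1° lat = 111195 m, cos φ = 0.764707): observed ΔN = 261.3 m, observed ΔE = 507.6 m.
Subtracting the expected shift leaves a residual of 261.3 − (255.6) = 5.7 m north and 507.6 − (467.9) = 39.7 m east.
Residual distance = √(5.7² + 39.7²) = 40.1 m.

40 m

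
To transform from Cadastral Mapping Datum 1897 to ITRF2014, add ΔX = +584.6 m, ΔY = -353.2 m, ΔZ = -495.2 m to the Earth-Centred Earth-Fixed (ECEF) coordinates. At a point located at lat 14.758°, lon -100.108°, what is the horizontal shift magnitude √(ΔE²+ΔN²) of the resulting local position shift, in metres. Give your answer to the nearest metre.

836 m

At φ = 14.758°, λ = -100.108°: sin φ = 0.254737, cos φ = 0.967010, sin λ = -0.984479, cos λ = -0.175504.
ΔE = −sin λ·ΔX + cos λ·ΔY = −(-0.984479)·(584.6) + (-0.175504)·(-353.2) = 637.51 m.
ΔN = −sin φ cos λ·ΔX − sin φ sin λ·ΔY + cos φ·ΔZ = −(0.254737)(-0.175504)(584.6) − (0.254737)(-0.984479)(-353.2) + (0.967010)(-495.2) = -541.30 m.
Horizontal magnitude = √(ΔE² + ΔN²) = √(637.51² + (-541.30)²) = 836.32 m.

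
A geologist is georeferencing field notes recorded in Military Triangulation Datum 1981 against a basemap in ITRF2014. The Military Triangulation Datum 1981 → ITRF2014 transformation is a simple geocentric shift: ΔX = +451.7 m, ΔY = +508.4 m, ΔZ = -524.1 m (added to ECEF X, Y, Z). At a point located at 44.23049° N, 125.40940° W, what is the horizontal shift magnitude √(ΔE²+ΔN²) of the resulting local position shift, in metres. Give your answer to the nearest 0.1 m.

At φ = 44.23049°, λ = -125.40940°: sin φ = 0.697547, cos φ = 0.716540, sin λ = -0.815033, cos λ = -0.579415.
ΔE = −sin λ·ΔX + cos λ·ΔY = −(-0.815033)·(451.7) + (-0.579415)·(508.4) = 73.58 m.
ΔN = −sin φ cos λ·ΔX − sin φ sin λ·ΔY + cos φ·ΔZ = −(0.697547)(-0.579415)(451.7) − (0.697547)(-0.815033)(508.4) + (0.716540)(-524.1) = 96.06 m.
Horizontal magnitude = √(ΔE² + ΔN²) = √(73.58² + 96.06²) = 121.00 m.

121.0 m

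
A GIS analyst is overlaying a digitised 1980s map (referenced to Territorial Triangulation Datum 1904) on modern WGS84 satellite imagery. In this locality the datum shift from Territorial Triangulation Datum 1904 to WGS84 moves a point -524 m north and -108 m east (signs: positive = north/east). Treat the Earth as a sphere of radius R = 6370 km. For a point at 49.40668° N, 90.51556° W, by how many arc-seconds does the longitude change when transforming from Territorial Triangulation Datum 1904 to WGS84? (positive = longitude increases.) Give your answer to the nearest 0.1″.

At latitude 49.40668°, cos φ = 0.650686.
One radian of longitude at latitude φ spans R cos φ, so Δλ = ΔE / (R cos φ) = -108.0 / (6370000 × 0.650686) = -2.6056e-05 rad = -5.375″.

Δλ = -5.4″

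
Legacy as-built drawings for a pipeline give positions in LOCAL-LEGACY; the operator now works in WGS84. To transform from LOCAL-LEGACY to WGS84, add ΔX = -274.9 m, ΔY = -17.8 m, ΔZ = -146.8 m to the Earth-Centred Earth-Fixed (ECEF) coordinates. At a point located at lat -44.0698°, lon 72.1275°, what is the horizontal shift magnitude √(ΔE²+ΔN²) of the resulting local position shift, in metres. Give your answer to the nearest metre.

The local east axis at (φ, λ) is (−sin λ, cos λ, 0), so ΔE = −sin(72.1275°)·(-274.9) + cos(72.1275°)·(-17.8) = 256.17 m.
The local north axis is (−sin φ cos λ, −sin φ sin λ, cos φ), giving ΔN = -58.680 − 11.783 − 105.475 = -175.94 m.
Horizontal magnitude = √(ΔE² + ΔN²) = √(256.17² + (-175.94)²) = 310.77 m.

311 m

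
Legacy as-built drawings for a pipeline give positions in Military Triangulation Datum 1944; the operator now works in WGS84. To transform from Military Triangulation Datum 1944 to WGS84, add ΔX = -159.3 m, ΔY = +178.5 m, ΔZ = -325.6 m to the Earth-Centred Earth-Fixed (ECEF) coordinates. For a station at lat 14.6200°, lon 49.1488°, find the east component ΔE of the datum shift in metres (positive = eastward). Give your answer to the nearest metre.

ΔE = 237 m

The local east axis at (φ, λ) is (−sin λ, cos λ, 0), so ΔE = −sin(49.1488°)·(-159.3) + cos(49.1488°)·178.5 = 237.25 m.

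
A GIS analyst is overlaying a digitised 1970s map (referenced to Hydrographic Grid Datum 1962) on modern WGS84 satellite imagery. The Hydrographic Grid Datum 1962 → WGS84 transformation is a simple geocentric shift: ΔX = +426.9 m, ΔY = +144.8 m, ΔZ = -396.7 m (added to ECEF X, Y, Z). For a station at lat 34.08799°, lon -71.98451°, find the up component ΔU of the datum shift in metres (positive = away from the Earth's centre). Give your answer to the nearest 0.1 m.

ΔU = -227.0 m

At φ = 34.08799°, λ = -71.98451°: sin φ = 0.560465, cos φ = 0.828178, sin λ = -0.950973, cos λ = 0.309274.
ΔU = cos φ cos λ·ΔX + cos φ sin λ·ΔY + sin φ·ΔZ = (0.828178)(0.309274)(426.9) + (0.828178)(-0.950973)(144.8) + (0.560465)(-396.7) = -227.03 m.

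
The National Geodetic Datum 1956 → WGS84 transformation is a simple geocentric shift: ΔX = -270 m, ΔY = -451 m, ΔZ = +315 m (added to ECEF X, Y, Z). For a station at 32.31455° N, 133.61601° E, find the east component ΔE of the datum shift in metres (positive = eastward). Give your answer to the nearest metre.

ΔE = 507 m

At φ = 32.31455°, λ = 133.61601°: sin φ = 0.534567, cos φ = 0.845126, sin λ = 0.723979, cos λ = -0.689822.
ΔE = −sin λ·ΔX + cos λ·ΔY = −(0.723979)·(-270) + (-0.689822)·(-451) = 506.58 m.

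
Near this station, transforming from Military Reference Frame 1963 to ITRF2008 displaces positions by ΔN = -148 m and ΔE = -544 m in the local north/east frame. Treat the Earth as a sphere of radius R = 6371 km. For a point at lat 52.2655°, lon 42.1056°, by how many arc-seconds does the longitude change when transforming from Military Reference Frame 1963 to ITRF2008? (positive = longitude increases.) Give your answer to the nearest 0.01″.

At latitude 52.2655°, cos φ = 0.612003.
One radian of longitude at latitude φ spans R cos φ, so Δλ = ΔE / (R cos φ) = -544.0 / (6371000 × 0.612003) = -1.3952e-04 rad = -28.778″.

Δλ = -28.78″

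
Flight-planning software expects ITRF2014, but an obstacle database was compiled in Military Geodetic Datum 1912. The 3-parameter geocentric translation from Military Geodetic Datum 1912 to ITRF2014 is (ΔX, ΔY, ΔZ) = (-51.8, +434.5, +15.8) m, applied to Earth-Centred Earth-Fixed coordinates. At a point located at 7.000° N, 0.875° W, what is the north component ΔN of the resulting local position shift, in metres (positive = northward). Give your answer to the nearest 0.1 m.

ΔN = 22.8 m

At φ = 7.000°, λ = -0.875°: sin φ = 0.121869, cos φ = 0.992546, sin λ = -0.015271, cos λ = 0.999883.
ΔN = −sin φ cos λ·ΔX − sin φ sin λ·ΔY + cos φ·ΔZ = −(0.121869)(0.999883)(-51.8) − (0.121869)(-0.015271)(434.5) + (0.992546)(15.8) = 22.80 m.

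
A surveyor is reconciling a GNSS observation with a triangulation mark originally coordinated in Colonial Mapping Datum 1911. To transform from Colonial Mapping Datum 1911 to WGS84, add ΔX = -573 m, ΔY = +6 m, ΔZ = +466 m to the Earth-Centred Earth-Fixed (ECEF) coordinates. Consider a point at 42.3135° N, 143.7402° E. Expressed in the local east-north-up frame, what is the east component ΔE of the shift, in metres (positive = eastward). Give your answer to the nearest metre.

At φ = 42.3135°, λ = 143.7402°: sin φ = 0.673187, cos φ = 0.739472, sin λ = 0.591448, cos λ = -0.806343.
ΔE = −sin λ·ΔX + cos λ·ΔY = −(0.591448)·(-573) + (-0.806343)·(6) = 334.06 m.

ΔE = 334 m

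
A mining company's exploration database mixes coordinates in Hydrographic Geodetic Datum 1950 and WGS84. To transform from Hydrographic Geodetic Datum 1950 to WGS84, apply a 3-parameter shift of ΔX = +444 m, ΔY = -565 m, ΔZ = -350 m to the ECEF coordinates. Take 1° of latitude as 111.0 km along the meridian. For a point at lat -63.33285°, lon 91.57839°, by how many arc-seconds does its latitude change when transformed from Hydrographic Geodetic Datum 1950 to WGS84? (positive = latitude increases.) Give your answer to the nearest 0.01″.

sin φ = -0.893629, cos φ = 0.448807, sin λ = 0.999621, cos λ = -0.027545.
North component: ΔN = −sin φ cos λ·ΔX − sin φ sin λ·ΔY + cos φ·ΔZ = −(-0.893629)(-0.027545)(444) − (-0.893629)(0.999621)(-565) + (0.448807)(-350) = -672.72 m.
1° of latitude spans 111000 m, so Δφ = -672.72 / 111000 × 3600 = -21.818″.

Δφ = -21.82″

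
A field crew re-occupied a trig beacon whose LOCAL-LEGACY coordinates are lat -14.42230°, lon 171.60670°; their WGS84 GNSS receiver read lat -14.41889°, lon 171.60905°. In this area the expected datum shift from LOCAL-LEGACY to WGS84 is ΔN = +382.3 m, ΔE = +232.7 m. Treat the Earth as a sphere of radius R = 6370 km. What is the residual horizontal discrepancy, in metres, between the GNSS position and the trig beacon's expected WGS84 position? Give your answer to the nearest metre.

21 m

Observed coordinate differences: Δφ = +0.00341°, Δλ = +0.00235°.
Converting to metres (1° lat = 111177 m, cos φ = 0.968486): observed ΔN = 379.1 m, observed ΔE = 253.0 m.
Subtracting the expected shift leaves a residual of 379.1 − (382.3) = -3.2 m north and 253.0 − (232.7) = 20.3 m east.
Residual distance = √((-3.2)² + 20.3²) = 20.6 m.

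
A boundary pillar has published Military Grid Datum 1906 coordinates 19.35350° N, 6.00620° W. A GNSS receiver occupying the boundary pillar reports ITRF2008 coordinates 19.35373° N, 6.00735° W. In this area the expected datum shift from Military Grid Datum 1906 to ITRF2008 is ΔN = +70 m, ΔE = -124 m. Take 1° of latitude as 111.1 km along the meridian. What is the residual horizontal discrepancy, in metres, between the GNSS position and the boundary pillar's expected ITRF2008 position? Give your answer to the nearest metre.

45 m

Observed coordinate differences: Δφ = +0.00023°, Δλ = -0.00115°.
Converting to metres (1° lat = 111100 m, cos φ = 0.943492): observed ΔN = 25.6 m, observed ΔE = -120.5 m.
Subtracting the expected shift leaves a residual of 25.6 − (70) = -44.4 m north and -120.5 − (-124) = 3.5 m east.
Residual distance = √((-44.4)² + 3.5²) = 44.6 m.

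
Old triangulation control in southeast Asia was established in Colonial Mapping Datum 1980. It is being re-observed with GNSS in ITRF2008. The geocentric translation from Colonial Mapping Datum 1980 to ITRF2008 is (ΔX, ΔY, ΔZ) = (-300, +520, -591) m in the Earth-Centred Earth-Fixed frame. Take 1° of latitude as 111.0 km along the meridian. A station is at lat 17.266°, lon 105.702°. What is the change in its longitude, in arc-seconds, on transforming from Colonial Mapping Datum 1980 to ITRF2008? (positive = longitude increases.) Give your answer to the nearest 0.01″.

sin φ = 0.296808, cos φ = 0.954937, sin λ = 0.962682, cos λ = -0.270634.
East component: ΔE = −sin λ·ΔX + cos λ·ΔY = −(0.962682)(-300) + (-0.270634)(520) = 148.07 m.
1° of latitude spans 111000 m; at latitude φ, 1° of longitude spans that × cos φ = 105998.0 m, so Δλ = 148.07 / 105998.0 × 3600 = 5.029″.

Δλ = 5.03″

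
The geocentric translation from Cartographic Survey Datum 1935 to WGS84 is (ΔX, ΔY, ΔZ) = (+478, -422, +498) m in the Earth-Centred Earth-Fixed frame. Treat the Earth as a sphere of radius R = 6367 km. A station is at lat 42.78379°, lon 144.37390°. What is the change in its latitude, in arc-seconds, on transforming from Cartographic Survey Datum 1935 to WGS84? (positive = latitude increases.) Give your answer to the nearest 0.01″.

Δφ = 25.80″

sin φ = 0.679234, cos φ = 0.733922, sin λ = 0.582493, cos λ = -0.812836.
North component: ΔN = −sin φ cos λ·ΔX − sin φ sin λ·ΔY + cos φ·ΔZ = −(0.679234)(-0.812836)(478) − (0.679234)(0.582493)(-422) + (0.733922)(498) = 796.36 m.
1° of latitude spans πR/180 = 111125 m, so Δφ = 796.36 / 111125 × 3600 = 25.799″.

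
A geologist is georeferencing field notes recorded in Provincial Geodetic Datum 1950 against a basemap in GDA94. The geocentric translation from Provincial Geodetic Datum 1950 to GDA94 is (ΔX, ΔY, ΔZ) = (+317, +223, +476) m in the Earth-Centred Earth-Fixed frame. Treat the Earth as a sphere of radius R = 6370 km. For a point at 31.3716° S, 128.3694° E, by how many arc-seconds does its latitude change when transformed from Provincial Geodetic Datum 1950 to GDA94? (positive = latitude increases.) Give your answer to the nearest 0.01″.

Δφ = 12.79″

sin φ = -0.520586, cos φ = 0.853809, sin λ = 0.784025, cos λ = -0.620729.
North component: ΔN = −sin φ cos λ·ΔX − sin φ sin λ·ΔY + cos φ·ΔZ = −(-0.520586)(-0.620729)(317) − (-0.520586)(0.784025)(223) + (0.853809)(476) = 394.99 m.
1° of latitude spans πR/180 = 111177 m, so Δφ = 394.99 / 111177 × 3600 = 12.790″.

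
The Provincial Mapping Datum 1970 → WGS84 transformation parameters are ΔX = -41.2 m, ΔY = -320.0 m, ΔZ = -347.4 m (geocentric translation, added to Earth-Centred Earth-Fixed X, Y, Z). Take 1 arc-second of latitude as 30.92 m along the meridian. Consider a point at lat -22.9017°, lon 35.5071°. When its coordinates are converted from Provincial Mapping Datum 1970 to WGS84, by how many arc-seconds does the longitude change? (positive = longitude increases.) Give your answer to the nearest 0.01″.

Δλ = -8.31″

sin φ = -0.389151, cos φ = 0.921174, sin λ = 0.580804, cos λ = 0.814044.
East component: ΔE = −sin λ·ΔX + cos λ·ΔY = −(0.580804)(-41.2) + (0.814044)(-320.0) = -236.56 m.
1° of latitude spans 3600 × 30.92 = 111312 m; at latitude φ, 1° of longitude spans that × cos φ = 102537.7 m, so Δλ = -236.56 / 102537.7 × 3600 = -8.306″.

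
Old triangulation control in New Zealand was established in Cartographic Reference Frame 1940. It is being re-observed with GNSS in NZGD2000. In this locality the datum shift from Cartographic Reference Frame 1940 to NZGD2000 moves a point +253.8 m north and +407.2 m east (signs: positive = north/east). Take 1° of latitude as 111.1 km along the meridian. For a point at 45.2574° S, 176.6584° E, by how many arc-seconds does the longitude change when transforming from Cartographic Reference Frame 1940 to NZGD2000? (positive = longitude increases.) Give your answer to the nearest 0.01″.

Δλ = 18.74″

At latitude -45.2574°, cos φ = 0.703923.
1° of longitude at this latitude = 111.1 × cos φ = 78.21 km, so Δλ = 407.2 / 78205.8 = 0.0052068° = 18.744″.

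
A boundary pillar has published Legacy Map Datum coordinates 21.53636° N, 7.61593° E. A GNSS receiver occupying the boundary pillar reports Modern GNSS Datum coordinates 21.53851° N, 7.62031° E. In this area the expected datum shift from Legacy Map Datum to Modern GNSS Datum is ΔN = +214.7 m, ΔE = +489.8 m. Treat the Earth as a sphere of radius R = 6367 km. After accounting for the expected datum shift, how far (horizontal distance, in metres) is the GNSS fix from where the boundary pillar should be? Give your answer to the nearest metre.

44 m

Observed coordinate differences: Δφ = +0.00215°, Δλ = +0.00438°.
Converting to metres (1° lat = 111125 m, cos φ = 0.930185): observed ΔN = 238.9 m, observed ΔE = 452.7 m.
Subtracting the expected shift leaves a residual of 238.9 − (214.7) = 24.2 m north and 452.7 − (489.8) = -37.1 m east.
Residual distance = √(24.2² + (-37.1)²) = 44.3 m.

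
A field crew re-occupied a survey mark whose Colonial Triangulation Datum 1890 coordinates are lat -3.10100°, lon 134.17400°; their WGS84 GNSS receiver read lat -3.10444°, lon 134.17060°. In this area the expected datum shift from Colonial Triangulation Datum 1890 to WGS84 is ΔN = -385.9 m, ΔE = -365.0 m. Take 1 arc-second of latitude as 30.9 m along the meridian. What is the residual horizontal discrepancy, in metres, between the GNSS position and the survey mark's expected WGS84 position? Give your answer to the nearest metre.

13 m

Observed coordinate differences: Δφ = -0.00344°, Δλ = -0.00340°.
Converting to metres (1° lat = 111240 m, cos φ = 0.998536): observed ΔN = -382.7 m, observed ΔE = -377.7 m.
Subtracting the expected shift leaves a residual of -382.7 − (-385.9) = 3.2 m north and -377.7 − (-365.0) = -12.7 m east.
Residual distance = √(3.2² + (-12.7)²) = 13.1 m.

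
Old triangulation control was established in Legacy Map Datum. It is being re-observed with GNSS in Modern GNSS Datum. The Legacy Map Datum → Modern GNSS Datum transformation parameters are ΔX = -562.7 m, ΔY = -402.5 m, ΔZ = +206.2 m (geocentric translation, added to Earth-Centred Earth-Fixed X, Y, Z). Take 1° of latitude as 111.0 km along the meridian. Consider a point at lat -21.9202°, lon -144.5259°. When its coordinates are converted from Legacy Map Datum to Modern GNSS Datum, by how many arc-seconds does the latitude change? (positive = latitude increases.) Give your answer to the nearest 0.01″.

sin φ = -0.373315, cos φ = 0.927705, sin λ = -0.580335, cos λ = -0.814378.
North component: ΔN = −sin φ cos λ·ΔX − sin φ sin λ·ΔY + cos φ·ΔZ = −(-0.373315)(-0.814378)(-562.7) − (-0.373315)(-0.580335)(-402.5) + (0.927705)(206.2) = 449.57 m.
1° of latitude spans 111000 m, so Δφ = 449.57 / 111000 × 3600 = 14.580″.

Δφ = 14.58″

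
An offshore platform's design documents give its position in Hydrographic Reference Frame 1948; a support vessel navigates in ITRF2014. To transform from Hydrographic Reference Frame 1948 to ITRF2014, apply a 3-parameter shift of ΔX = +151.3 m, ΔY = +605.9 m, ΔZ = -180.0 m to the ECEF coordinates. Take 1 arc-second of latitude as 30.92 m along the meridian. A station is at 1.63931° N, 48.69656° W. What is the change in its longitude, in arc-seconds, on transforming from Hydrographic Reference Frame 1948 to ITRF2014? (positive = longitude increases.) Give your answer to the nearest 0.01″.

sin φ = 0.028607, cos φ = 0.999591, sin λ = -0.751225, cos λ = 0.660047.
East component: ΔE = −sin λ·ΔX + cos λ·ΔY = −(-0.751225)(151.3) + (0.660047)(605.9) = 513.58 m.
1° of latitude spans 3600 × 30.92 = 111312 m; at latitude φ, 1° of longitude spans that × cos φ = 111266.4 m, so Δλ = 513.58 / 111266.4 × 3600 = 16.617″.

Δλ = 16.62″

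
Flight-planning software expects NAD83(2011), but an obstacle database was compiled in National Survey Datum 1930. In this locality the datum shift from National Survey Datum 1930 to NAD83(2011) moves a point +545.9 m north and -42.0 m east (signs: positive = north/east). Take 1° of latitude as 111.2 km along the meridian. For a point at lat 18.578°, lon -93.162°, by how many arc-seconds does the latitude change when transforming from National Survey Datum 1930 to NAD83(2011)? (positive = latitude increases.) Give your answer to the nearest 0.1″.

1° of latitude = 111.2 km, so Δφ = 545.9 / 111200 = 0.0049092° = 17.673″.

Δφ = 17.7″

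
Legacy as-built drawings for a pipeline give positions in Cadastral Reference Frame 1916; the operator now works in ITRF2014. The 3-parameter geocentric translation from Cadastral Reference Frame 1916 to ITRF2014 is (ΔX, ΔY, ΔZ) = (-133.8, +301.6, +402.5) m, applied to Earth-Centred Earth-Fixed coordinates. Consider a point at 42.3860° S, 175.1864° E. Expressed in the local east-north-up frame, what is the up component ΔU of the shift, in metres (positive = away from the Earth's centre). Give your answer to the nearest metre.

ΔU = -154 m

The local up (radial) axis is (cos φ cos λ, cos φ sin λ, sin φ), giving ΔU = 98.479 + 18.693 − 271.334 = -154.16 m.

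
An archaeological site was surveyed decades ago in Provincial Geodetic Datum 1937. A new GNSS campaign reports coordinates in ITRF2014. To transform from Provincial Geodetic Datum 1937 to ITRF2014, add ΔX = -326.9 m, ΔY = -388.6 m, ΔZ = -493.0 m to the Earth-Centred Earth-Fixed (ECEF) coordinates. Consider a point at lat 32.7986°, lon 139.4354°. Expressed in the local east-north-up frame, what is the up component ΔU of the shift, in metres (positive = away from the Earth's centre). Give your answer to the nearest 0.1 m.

ΔU = -270.7 m

At φ = 32.7986°, λ = 139.4354°: sin φ = 0.541688, cos φ = 0.840580, sin λ = 0.650305, cos λ = -0.759673.
ΔU = cos φ cos λ·ΔX + cos φ sin λ·ΔY + sin φ·ΔZ = (0.840580)(-0.759673)(-326.9) + (0.840580)(0.650305)(-388.6) + (0.541688)(-493.0) = -270.73 m.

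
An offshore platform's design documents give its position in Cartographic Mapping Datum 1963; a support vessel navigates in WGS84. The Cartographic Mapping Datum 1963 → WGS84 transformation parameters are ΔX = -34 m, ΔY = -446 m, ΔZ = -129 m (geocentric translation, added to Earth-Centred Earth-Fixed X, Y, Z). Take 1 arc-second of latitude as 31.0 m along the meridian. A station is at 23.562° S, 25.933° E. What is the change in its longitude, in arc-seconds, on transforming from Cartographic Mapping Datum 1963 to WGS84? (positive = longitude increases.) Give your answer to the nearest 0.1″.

Δλ = -13.6″

sin φ = -0.399741, cos φ = 0.916628, sin λ = 0.437320, cos λ = 0.899306.
East component: ΔE = −sin λ·ΔX + cos λ·ΔY = −(0.437320)(-34) + (0.899306)(-446) = -386.22 m.
1° of latitude spans 3600 × 31.00 = 111600 m; at latitude φ, 1° of longitude spans that × cos φ = 102295.7 m, so Δλ = -386.22 / 102295.7 × 3600 = -13.592″.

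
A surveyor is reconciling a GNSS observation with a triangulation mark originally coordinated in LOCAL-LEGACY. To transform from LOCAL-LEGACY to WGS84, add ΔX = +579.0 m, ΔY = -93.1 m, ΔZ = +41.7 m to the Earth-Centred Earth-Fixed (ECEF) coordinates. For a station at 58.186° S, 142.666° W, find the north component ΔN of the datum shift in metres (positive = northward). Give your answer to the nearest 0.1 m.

ΔN = -321.2 m

At φ = -58.186°, λ = -142.666°: sin φ = -0.849764, cos φ = 0.527163, sin λ = -0.606460, cos λ = -0.795114.
ΔN = −sin φ cos λ·ΔX − sin φ sin λ·ΔY + cos φ·ΔZ = −(-0.849764)(-0.795114)(579.0) − (-0.849764)(-0.606460)(-93.1) + (0.527163)(41.7) = -321.24 m.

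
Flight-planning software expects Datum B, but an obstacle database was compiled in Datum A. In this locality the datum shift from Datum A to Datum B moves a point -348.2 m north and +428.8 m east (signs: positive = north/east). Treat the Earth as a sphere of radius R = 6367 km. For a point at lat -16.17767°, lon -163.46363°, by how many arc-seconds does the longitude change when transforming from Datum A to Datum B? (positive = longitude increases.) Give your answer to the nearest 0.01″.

At latitude -16.17767°, cos φ = 0.960402.
One radian of longitude at latitude φ spans R cos φ, so Δλ = ΔE / (R cos φ) = 428.8 / (6367000 × 0.960402) = 7.0124e-05 rad = 14.464″.

Δλ = 14.46″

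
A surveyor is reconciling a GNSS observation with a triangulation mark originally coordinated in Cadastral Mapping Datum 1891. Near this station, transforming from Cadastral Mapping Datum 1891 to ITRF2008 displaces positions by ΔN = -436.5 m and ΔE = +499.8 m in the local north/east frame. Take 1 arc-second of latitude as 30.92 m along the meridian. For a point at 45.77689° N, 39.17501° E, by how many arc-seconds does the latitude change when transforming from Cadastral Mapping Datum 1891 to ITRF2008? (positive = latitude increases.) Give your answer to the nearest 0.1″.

Δφ = -14.1″

1″ of latitude = 30.92 m, so Δφ = -436.5 / 30.92 = -14.117″.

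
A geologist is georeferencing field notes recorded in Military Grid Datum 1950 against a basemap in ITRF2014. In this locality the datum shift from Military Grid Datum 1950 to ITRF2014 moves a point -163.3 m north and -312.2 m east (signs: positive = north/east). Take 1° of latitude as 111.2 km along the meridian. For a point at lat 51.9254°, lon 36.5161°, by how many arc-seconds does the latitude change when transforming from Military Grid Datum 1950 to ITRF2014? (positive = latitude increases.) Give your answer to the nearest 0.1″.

Δφ = -5.3″

1° of latitude = 111.2 km, so Δφ = -163.3 / 111200 = -0.0014685° = -5.287″.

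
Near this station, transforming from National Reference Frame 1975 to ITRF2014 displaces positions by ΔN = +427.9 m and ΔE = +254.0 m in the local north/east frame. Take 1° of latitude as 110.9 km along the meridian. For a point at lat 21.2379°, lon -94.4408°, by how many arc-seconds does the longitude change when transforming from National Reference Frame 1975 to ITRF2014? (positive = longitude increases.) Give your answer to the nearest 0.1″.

Δλ = 8.8″

At latitude 21.2379°, cos φ = 0.932084.
1° of longitude at this latitude = 110.9 × cos φ = 103.37 km, so Δλ = 254.0 / 103368.2 = 0.0024572° = 8.846″.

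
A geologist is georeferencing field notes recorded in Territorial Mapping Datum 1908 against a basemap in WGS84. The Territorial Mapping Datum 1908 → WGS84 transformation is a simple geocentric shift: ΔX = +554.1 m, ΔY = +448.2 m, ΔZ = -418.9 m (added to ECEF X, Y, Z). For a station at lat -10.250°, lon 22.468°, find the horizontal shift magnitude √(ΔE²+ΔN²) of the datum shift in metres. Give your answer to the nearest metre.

At φ = -10.250°, λ = 22.468°: sin φ = -0.177944, cos φ = 0.984041, sin λ = 0.382167, cos λ = 0.924093.
ΔE = −sin λ·ΔX + cos λ·ΔY = −(0.382167)·(554.1) + (0.924093)·(448.2) = 202.42 m.
ΔN = −sin φ cos λ·ΔX − sin φ sin λ·ΔY + cos φ·ΔZ = −(-0.177944)(0.924093)(554.1) − (-0.177944)(0.382167)(448.2) + (0.984041)(-418.9) = -290.62 m.
Horizontal magnitude = √(ΔE² + ΔN²) = √(202.42² + (-290.62)²) = 354.17 m.

354 m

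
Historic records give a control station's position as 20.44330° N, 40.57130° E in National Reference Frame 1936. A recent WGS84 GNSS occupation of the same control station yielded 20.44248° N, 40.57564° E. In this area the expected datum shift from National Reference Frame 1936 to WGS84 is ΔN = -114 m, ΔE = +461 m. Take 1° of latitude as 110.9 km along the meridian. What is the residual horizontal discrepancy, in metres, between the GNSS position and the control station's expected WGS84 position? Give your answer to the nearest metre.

25 m

Observed coordinate differences: Δφ = -0.00082°, Δλ = +0.00434°.
Converting to metres (1° lat = 110900 m, cos φ = 0.937018): observed ΔN = -90.9 m, observed ΔE = 451.0 m.
Subtracting the expected shift leaves a residual of -90.9 − (-114) = 23.1 m north and 451.0 − (461) = -10.0 m east.
Residual distance = √(23.1² + (-10.0)²) = 25.1 m.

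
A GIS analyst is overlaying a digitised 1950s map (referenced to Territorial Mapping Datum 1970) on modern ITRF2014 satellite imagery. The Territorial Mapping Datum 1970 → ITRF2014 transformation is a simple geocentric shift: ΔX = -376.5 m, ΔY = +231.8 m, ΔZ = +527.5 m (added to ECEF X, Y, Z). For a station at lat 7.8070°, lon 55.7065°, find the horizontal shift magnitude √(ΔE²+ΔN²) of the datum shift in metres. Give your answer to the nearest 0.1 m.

The local east axis at (φ, λ) is (−sin λ, cos λ, 0), so ΔE = −sin(55.7065°)·(-376.5) + cos(55.7065°)·231.8 = 441.65 m.
The local north axis is (−sin φ cos λ, −sin φ sin λ, cos φ), giving ΔN = 28.815 − 26.013 + 522.611 = 525.41 m.
Horizontal magnitude = √(ΔE² + ΔN²) = √(441.65² + 525.41²) = 686.38 m.

686.4 m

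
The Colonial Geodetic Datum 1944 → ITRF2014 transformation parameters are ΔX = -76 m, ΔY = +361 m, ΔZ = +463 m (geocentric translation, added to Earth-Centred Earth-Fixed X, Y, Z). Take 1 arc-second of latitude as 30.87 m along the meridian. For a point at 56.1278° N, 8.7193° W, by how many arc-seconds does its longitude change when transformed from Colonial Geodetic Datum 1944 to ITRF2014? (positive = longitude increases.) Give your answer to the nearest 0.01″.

Δλ = 20.07″

sin φ = 0.830283, cos φ = 0.557342, sin λ = -0.151594, cos λ = 0.988443.
East component: ΔE = −sin λ·ΔX + cos λ·ΔY = −(-0.151594)(-76) + (0.988443)(361) = 345.31 m.
1° of latitude spans 3600 × 30.87 = 111132 m; at latitude φ, 1° of longitude spans that × cos φ = 61938.6 m, so Δλ = 345.31 / 61938.6 × 3600 = 20.070″.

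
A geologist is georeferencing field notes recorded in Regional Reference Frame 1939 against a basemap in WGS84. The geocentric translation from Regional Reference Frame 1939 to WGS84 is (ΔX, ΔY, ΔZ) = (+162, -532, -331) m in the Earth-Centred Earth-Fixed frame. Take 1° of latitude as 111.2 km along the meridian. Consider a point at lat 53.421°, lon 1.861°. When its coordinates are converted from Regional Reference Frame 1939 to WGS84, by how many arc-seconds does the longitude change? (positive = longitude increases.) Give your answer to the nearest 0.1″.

sin φ = 0.803036, cos φ = 0.595931, sin λ = 0.032475, cos λ = 0.999473.
East component: ΔE = −sin λ·ΔX + cos λ·ΔY = −(0.032475)(162) + (0.999473)(-532) = -536.98 m.
1° of latitude spans 111200 m; at latitude φ, 1° of longitude spans that × cos φ = 66267.5 m, so Δλ = -536.98 / 66267.5 × 3600 = -29.172″.

Δλ = -29.2″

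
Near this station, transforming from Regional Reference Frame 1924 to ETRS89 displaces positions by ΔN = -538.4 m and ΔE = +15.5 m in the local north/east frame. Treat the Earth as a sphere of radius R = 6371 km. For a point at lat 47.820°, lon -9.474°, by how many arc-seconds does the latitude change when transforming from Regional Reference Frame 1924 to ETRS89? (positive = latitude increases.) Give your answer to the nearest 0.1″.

On a sphere of radius R, 1 rad of latitude = R, so Δφ = ΔN / R = -538.4 / 6371000 = -8.4508e-05 rad = -17.431″.

Δφ = -17.4″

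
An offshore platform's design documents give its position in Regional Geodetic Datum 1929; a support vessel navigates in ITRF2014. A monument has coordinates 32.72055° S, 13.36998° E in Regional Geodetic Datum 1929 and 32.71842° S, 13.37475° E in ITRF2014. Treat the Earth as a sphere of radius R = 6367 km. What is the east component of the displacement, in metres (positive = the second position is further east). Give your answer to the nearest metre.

Δφ = -32.71842° − -32.72055° = +0.00213°; Δλ = 13.37475° − 13.36998° = +0.00477°.
1° along a meridian = πR/180 = 111125 m.
ΔN = Δφ × 111125 = 236.7 m; ΔE = Δλ × 111125 × cos(-32.72055°) = +0.00477 × 111125 × 0.841317 = 446.0 m.

ΔE = 446 m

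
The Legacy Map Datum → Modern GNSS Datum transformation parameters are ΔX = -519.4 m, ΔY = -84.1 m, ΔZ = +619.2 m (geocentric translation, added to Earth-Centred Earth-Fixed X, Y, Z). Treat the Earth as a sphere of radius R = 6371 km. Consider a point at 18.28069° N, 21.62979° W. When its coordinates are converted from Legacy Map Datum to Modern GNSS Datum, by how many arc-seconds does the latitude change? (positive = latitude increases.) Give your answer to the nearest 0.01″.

sin φ = 0.313672, cos φ = 0.949531, sin λ = -0.368608, cos λ = 0.929585.
North component: ΔN = −sin φ cos λ·ΔX − sin φ sin λ·ΔY + cos φ·ΔZ = −(0.313672)(0.929585)(-519.4) − (0.313672)(-0.368608)(-84.1) + (0.949531)(619.2) = 729.68 m.
1° of latitude spans πR/180 = 111195 m, so Δφ = 729.68 / 111195 × 3600 = 23.624″.

Δφ = 23.62″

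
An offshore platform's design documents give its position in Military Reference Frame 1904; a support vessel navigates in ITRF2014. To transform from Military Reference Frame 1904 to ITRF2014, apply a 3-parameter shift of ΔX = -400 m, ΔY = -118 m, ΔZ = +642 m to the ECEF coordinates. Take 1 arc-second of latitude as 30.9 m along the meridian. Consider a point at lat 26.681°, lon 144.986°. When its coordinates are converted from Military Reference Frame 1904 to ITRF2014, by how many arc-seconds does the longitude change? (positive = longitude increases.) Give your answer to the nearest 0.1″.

Δλ = 11.8″

sin φ = 0.449023, cos φ = 0.893520, sin λ = 0.573777, cos λ = -0.819012.
East component: ΔE = −sin λ·ΔX + cos λ·ΔY = −(0.573777)(-400) + (-0.819012)(-118) = 326.15 m.
1° of latitude spans 3600 × 30.90 = 111240 m; at latitude φ, 1° of longitude spans that × cos φ = 99395.2 m, so Δλ = 326.15 / 99395.2 × 3600 = 11.813″.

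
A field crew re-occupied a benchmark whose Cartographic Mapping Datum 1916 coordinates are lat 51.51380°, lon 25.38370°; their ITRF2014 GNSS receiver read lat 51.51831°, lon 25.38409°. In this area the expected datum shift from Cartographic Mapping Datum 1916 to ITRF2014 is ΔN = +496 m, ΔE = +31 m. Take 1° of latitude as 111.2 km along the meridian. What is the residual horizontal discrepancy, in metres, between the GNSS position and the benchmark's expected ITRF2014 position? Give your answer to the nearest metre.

Observed coordinate differences: Δφ = +0.00451°, Δλ = +0.00039°.
Converting to metres (1° lat = 111200 m, cos φ = 0.622326): observed ΔN = 501.5 m, observed ΔE = 27.0 m.
Subtracting the expected shift leaves a residual of 501.5 − (496) = 5.5 m north and 27.0 − (31) = -4.0 m east.
Residual distance = √(5.5² + (-4.0)²) = 6.8 m.

7 m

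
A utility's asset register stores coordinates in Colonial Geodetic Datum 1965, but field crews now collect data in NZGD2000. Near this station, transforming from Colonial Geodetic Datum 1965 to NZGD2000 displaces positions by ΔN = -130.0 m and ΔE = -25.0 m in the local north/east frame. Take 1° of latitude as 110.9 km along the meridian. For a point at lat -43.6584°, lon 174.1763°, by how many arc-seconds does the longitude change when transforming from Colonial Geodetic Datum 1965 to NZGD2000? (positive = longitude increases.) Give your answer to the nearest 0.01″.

At latitude -43.6584°, cos φ = 0.723469.
1° of longitude at this latitude = 110.9 × cos φ = 80.23 km, so Δλ = -25.0 / 80232.7 = -0.0003116° = -1.122″.

Δλ = -1.12″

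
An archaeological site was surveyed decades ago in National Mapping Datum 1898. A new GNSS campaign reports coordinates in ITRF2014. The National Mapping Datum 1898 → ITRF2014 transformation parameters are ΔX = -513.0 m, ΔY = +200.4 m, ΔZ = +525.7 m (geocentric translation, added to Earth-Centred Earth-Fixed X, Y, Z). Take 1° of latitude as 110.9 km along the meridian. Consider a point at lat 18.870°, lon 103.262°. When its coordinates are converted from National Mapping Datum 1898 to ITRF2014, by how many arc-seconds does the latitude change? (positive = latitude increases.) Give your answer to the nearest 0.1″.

sin φ = 0.323422, cos φ = 0.946255, sin λ = 0.973331, cos λ = -0.229404.
North component: ΔN = −sin φ cos λ·ΔX − sin φ sin λ·ΔY + cos φ·ΔZ = −(0.323422)(-0.229404)(-513.0) − (0.323422)(0.973331)(200.4) + (0.946255)(525.7) = 396.30 m.
1° of latitude spans 110900 m, so Δφ = 396.30 / 110900 × 3600 = 12.865″.

Δφ = 12.9″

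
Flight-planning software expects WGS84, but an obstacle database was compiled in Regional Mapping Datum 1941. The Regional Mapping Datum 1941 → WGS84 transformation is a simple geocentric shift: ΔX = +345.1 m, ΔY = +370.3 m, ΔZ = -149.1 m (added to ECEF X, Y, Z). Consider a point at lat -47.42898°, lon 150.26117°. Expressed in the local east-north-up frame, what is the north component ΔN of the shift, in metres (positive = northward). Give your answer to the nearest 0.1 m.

ΔN = -186.3 m

At φ = -47.42898°, λ = 150.26117°: sin φ = -0.736439, cos φ = 0.676504, sin λ = 0.496047, cos λ = -0.868296.
ΔN = −sin φ cos λ·ΔX − sin φ sin λ·ΔY + cos φ·ΔZ = −(-0.736439)(-0.868296)(345.1) − (-0.736439)(0.496047)(370.3) + (0.676504)(-149.1) = -186.27 m.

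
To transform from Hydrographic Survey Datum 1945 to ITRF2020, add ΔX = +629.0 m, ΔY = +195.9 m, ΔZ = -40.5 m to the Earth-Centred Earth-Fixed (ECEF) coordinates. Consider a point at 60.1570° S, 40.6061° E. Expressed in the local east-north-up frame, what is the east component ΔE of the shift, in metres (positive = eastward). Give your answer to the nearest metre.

ΔE = -261 m

The local east axis at (φ, λ) is (−sin λ, cos λ, 0), so ΔE = −sin(40.6061°)·629.0 + cos(40.6061°)·195.9 = -260.66 m.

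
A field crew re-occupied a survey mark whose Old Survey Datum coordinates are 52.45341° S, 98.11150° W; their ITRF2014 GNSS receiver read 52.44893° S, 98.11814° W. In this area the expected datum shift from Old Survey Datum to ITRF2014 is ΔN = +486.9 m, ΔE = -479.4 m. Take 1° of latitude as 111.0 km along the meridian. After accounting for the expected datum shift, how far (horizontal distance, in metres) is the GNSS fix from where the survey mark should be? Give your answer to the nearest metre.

Observed coordinate differences: Δφ = +0.00448°, Δλ = -0.00664°.
Converting to metres (1° lat = 111000 m, cos φ = 0.609406): observed ΔN = 497.3 m, observed ΔE = -449.2 m.
Subtracting the expected shift leaves a residual of 497.3 − (486.9) = 10.4 m north and -449.2 − (-479.4) = 30.2 m east.
Residual distance = √(10.4² + 30.2²) = 32.0 m.

32 m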